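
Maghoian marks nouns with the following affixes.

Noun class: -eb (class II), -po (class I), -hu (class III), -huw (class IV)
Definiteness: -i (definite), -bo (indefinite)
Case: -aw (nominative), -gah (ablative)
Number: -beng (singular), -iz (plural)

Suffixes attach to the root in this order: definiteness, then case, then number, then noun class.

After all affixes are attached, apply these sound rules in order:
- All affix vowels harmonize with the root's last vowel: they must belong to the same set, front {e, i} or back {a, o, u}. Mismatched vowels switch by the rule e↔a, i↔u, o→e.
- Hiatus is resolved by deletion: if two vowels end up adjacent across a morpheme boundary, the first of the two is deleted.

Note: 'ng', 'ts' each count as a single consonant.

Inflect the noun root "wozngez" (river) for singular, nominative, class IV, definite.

wozngezewbenghiw

Attach definiteness definite -i → wozngezi.
Attach case nominative -aw → wozngeziaw.
Attach number singular -beng → wozngeziawbeng.
Attach noun class class IV -huw → wozngeziawbenghuw.
Apply vowel harmony: wozngeziawbenghuw → wozngeziewbenghiw.
Apply vowel deletion: wozngeziewbenghiw → wozngezewbenghiw.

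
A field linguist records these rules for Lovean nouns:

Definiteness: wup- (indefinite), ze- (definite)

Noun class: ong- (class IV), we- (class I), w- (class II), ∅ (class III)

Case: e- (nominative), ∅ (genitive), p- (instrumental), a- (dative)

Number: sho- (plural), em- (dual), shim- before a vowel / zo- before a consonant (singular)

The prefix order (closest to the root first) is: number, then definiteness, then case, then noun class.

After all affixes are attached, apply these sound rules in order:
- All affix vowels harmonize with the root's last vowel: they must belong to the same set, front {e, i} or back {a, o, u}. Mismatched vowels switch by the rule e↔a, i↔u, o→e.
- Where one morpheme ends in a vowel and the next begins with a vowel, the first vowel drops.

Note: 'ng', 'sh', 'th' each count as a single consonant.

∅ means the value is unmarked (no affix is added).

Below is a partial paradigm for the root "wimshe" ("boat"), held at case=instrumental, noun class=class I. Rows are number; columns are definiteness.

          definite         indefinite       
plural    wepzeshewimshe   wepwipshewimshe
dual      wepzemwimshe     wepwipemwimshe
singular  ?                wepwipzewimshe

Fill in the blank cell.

Attach number singular zo- (before consonant 'w') → zowimshe.
Attach definiteness definite ze- → zezowimshe.
Attach case instrumental p- → pzezowimshe.
Attach noun class class I we- → wepzezowimshe.
Apply vowel harmony: wepzezowimshe → wepzezewimshe.
Vowel deletion: no change.

wepzezewimshe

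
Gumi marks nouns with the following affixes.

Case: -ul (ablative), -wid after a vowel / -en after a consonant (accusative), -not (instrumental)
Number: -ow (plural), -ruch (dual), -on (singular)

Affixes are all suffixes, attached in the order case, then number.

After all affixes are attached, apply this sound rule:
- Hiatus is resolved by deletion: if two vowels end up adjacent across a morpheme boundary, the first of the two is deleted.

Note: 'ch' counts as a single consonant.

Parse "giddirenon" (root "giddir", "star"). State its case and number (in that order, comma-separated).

accusative, singular

Segment: giddir-en-on.
case: -wid/en → accusative.
number: -on → singular.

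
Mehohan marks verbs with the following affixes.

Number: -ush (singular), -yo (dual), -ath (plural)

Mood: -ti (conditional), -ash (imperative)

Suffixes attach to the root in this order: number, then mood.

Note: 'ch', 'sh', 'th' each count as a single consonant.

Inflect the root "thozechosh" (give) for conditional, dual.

Attach number dual -yo → thozechoshyo.
Attach mood conditional -ti → thozechoshyoti.

thozechoshyoti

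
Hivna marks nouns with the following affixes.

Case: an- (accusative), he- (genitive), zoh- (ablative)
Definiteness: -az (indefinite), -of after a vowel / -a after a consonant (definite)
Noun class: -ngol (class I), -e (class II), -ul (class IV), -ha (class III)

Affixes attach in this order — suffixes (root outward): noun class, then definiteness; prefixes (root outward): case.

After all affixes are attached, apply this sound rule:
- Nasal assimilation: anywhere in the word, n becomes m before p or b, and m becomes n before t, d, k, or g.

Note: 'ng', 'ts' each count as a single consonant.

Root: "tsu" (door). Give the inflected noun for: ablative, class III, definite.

Attach case ablative zoh- → zohtsu.
Attach noun class class III -ha → zohtsuha.
Attach definiteness definite -of (after vowel 'a') → zohtsuhaof.
Nasal assimilation: no change.

zohtsuhaof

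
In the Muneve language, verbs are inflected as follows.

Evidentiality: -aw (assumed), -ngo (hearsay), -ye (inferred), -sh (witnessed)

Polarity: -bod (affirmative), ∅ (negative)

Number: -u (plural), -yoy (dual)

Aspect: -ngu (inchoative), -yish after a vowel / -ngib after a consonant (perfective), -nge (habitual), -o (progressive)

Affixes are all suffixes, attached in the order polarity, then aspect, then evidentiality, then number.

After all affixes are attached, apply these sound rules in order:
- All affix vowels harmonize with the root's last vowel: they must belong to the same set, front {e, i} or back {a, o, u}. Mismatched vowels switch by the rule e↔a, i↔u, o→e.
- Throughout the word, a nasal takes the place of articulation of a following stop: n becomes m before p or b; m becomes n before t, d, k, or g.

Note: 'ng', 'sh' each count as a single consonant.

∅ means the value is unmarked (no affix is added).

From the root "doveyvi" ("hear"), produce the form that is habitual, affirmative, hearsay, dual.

Attach polarity affirmative -bod → doveyvibod.
Attach aspect habitual -nge → doveyvibodnge.
Attach evidentiality hearsay -ngo → doveyvibodngengo.
Attach number dual -yoy → doveyvibodngengoyoy.
Apply vowel harmony: doveyvibodngengoyoy → doveyvibedngengeyey.
Nasal assimilation: no change.

doveyvibedngengeyey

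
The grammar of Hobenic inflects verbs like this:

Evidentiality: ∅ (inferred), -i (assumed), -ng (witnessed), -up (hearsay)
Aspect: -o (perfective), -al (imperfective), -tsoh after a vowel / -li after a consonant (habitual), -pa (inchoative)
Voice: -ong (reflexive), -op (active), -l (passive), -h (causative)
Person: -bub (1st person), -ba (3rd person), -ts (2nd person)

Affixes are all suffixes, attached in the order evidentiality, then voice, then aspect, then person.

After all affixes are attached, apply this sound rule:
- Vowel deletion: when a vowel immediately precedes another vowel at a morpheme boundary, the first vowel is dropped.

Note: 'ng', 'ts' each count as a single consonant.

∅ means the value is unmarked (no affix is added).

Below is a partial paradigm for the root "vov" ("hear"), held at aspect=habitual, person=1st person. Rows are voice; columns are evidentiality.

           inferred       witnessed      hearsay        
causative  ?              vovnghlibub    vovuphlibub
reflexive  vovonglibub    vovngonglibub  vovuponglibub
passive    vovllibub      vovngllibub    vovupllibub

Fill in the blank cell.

evidentiality = inferred: zero marking, form stays vov.
Attach voice causative -h → vovh.
Attach aspect habitual -li (after consonant 'h') → vovhli.
Attach person 1st person -bub → vovhlibub.
Vowel deletion: no change.

vovhlibub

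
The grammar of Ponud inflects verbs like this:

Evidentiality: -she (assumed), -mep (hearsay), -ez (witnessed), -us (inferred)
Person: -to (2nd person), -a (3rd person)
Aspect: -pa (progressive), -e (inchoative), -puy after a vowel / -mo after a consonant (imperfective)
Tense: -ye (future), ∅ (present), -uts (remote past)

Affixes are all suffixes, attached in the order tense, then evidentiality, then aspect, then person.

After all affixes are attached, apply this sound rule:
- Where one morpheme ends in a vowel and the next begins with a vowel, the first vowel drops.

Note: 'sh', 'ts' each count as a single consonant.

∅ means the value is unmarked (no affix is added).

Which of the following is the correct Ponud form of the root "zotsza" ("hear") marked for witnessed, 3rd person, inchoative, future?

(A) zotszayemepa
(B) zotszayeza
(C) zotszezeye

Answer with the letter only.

B

Attach tense future -ye → zotszaye.
Attach evidentiality witnessed -ez → zotszayeez.
Attach aspect inchoative -e → zotszayeeze.
Attach person 3rd person -a → zotszayeezea.
Apply vowel deletion: zotszayeezea → zotszayeza.
So the correct form is zotszayeza, option (B).
(C) zotszezeye is wrong: it has the affixes in the wrong order.
(A) zotszayemepa is wrong: it uses hearsay instead of witnessed for evidentiality.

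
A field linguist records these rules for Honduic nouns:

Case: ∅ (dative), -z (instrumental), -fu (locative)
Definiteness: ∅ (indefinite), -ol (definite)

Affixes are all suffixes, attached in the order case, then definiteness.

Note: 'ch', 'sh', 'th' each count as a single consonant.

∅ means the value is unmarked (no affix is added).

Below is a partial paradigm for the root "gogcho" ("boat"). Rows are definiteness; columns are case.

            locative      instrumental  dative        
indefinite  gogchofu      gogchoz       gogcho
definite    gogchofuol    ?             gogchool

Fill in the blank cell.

gogchozol

Attach case instrumental -z → gogchoz.
Attach definiteness definite -ol → gogchozol.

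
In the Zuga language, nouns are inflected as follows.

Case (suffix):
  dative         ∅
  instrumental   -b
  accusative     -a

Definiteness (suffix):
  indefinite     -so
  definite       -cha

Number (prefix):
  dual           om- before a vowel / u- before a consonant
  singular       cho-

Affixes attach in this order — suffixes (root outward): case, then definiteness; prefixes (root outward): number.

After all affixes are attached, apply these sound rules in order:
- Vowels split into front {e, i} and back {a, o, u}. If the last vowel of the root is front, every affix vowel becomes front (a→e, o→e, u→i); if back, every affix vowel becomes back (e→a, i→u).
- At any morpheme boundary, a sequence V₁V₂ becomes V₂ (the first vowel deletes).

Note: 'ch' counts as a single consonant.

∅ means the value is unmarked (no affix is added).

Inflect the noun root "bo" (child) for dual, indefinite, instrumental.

Attach number dual u- (before consonant 'b') → ubo.
Attach case instrumental -b → ubob.
Attach definiteness indefinite -so → ubobso.
Vowel harmony: no change.
Vowel deletion: no change.

ubobso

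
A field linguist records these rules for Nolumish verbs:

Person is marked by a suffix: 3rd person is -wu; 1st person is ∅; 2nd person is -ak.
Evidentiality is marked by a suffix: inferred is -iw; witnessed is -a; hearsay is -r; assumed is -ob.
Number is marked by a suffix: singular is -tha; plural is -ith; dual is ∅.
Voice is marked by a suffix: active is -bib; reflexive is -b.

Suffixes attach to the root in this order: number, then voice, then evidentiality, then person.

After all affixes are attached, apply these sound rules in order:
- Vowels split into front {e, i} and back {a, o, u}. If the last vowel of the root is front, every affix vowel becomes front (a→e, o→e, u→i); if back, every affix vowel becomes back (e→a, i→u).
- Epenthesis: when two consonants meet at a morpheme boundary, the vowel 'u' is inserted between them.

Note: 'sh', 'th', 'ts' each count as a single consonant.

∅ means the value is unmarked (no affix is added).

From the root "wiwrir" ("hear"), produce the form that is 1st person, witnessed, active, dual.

number = dual: zero marking, form stays wiwrir.
Attach voice active -bib → wiwrirbib.
Attach evidentiality witnessed -a → wiwrirbiba.
person = 1st person: zero marking, form stays wiwrirbiba.
Apply vowel harmony: wiwrirbiba → wiwrirbibe.
Apply epenthesis: wiwrirbibe → wiwrirubibe.

wiwrirubibe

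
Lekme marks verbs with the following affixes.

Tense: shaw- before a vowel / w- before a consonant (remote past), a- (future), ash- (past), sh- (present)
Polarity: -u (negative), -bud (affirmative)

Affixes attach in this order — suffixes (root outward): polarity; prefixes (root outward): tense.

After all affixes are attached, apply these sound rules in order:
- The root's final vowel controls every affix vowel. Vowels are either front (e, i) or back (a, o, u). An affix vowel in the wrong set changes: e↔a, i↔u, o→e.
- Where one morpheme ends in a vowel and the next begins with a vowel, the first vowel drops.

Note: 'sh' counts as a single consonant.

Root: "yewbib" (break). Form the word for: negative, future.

Attach tense future a- → ayewbib.
Attach polarity negative -u → ayewbibu.
Apply vowel harmony: ayewbibu → eyewbibi.
Vowel deletion: no change.

eyewbibi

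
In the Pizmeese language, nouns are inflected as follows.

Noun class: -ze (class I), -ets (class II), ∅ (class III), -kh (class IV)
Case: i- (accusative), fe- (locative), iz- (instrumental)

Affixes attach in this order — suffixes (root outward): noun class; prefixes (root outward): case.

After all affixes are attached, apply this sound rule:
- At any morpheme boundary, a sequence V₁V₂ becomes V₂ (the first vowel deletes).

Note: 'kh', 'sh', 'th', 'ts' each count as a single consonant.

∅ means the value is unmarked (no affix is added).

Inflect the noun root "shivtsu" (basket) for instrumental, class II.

Attach case instrumental iz- → izshivtsu.
Attach noun class class II -ets → izshivtsuets.
Apply vowel deletion: izshivtsuets → izshivtsets.

izshivtsets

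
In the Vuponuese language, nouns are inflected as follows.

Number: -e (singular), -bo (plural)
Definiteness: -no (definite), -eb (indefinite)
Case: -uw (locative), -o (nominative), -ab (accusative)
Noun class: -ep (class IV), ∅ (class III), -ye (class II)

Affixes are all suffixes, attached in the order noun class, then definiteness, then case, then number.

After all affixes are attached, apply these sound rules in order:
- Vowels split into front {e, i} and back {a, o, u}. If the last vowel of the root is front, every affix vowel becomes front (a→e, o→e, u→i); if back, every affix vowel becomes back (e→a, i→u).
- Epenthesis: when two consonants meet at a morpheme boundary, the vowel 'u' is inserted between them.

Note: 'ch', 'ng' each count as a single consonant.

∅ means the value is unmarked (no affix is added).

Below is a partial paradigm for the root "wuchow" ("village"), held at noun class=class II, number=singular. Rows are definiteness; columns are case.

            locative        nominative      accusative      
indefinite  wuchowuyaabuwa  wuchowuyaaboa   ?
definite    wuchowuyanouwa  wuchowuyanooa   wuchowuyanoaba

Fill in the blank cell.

wuchowuyaababa

Attach noun class class II -ye → wuchowye.
Attach definiteness indefinite -eb → wuchowyeeb.
Attach case accusative -ab → wuchowyeebab.
Attach number singular -e → wuchowyeebabe.
Apply vowel harmony: wuchowyeebabe → wuchowyaababa.
Apply epenthesis: wuchowyaababa → wuchowuyaababa.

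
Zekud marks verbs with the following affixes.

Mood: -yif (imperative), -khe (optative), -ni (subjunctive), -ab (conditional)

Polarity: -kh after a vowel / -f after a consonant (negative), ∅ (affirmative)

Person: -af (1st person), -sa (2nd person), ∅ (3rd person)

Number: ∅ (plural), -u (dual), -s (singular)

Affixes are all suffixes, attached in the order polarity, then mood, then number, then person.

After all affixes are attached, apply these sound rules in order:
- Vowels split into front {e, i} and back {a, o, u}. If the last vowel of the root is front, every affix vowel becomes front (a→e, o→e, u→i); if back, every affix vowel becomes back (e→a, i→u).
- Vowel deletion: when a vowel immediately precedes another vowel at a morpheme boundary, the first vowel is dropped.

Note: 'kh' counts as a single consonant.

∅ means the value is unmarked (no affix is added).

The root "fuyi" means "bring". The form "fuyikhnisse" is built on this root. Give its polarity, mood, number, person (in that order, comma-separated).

negative, subjunctive, singular, 2nd person

Segment: fuyi-kh-ni-s-sa.
polarity: -kh/f → negative.
mood: -ni → subjunctive.
number: -s → singular.
person: -sa → 2nd person.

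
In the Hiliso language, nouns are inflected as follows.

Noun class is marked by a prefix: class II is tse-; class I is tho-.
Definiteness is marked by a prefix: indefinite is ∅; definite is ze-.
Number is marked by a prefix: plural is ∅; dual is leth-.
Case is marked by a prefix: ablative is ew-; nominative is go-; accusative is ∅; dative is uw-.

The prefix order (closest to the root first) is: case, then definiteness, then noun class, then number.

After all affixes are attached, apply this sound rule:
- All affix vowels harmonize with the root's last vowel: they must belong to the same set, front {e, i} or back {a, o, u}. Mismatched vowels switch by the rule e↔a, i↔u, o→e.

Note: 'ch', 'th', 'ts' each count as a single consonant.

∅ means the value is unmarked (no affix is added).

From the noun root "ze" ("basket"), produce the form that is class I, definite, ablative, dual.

leththezeewze

Attach case ablative ew- → ewze.
Attach definiteness definite ze- → zeewze.
Attach noun class class I tho- → thozeewze.
Attach number dual leth- → leththozeewze.
Apply vowel harmony: leththozeewze → leththezeewze.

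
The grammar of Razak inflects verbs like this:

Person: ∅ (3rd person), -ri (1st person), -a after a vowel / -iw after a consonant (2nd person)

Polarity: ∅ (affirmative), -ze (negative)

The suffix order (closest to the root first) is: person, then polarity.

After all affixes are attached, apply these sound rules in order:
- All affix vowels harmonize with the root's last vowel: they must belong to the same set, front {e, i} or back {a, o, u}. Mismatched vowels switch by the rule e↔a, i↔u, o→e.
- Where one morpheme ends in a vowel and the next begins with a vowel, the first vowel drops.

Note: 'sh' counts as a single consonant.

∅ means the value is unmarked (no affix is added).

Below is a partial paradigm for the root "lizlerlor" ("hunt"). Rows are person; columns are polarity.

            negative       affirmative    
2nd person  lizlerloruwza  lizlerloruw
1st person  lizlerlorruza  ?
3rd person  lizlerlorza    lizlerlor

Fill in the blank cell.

Attach person 1st person -ri → lizlerlorri.
polarity = affirmative: zero marking, form stays lizlerlorri.
Apply vowel harmony: lizlerlorri → lizlerlorru.
Vowel deletion: no change.

lizlerlorru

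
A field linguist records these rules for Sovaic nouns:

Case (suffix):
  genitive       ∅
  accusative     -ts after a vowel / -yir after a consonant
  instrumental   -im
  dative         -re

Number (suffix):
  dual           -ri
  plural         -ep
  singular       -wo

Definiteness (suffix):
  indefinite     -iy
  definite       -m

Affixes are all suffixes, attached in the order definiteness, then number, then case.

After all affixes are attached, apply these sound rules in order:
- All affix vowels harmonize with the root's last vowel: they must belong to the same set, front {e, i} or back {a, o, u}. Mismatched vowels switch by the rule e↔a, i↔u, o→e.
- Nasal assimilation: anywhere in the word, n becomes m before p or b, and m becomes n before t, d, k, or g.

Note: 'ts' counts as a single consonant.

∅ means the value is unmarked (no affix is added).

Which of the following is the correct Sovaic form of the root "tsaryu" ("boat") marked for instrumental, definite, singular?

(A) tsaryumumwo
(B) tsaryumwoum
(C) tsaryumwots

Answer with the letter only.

B

Attach definiteness definite -m → tsaryum.
Attach number singular -wo → tsaryumwo.
Attach case instrumental -im → tsaryumwoim.
Apply vowel harmony: tsaryumwoim → tsaryumwoum.
Nasal assimilation: no change.
So the correct form is tsaryumwoum, option (B).
(A) tsaryumumwo is wrong: it has the affixes in the wrong order.
(C) tsaryumwots is wrong: it uses accusative instead of instrumental for case.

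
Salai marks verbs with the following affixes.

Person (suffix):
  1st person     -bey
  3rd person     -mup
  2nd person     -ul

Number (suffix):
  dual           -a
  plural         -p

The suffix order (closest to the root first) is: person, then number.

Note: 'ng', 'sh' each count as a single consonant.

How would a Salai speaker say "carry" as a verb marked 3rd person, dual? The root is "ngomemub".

Attach person 3rd person -mup → ngomemubmup.
Attach number dual -a → ngomemubmupa.

ngomemubmupa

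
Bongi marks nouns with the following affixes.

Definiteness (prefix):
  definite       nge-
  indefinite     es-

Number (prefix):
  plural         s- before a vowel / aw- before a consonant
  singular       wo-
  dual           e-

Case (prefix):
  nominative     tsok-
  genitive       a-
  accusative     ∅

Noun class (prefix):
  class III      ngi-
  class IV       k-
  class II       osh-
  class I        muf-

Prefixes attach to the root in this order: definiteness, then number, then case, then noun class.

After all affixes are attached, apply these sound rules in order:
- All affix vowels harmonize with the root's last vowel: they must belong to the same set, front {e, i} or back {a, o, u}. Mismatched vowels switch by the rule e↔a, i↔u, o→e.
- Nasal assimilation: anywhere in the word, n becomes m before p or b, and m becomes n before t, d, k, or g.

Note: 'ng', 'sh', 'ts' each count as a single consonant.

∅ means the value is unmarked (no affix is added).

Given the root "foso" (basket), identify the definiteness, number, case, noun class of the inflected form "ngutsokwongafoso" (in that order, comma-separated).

Segment: ngi-tsok-wo-nge-foso.
definiteness: nge- → definite.
number: wo- → singular.
case: tsok- → nominative.
noun class: ngi- → class III.

definite, singular, nominative, class III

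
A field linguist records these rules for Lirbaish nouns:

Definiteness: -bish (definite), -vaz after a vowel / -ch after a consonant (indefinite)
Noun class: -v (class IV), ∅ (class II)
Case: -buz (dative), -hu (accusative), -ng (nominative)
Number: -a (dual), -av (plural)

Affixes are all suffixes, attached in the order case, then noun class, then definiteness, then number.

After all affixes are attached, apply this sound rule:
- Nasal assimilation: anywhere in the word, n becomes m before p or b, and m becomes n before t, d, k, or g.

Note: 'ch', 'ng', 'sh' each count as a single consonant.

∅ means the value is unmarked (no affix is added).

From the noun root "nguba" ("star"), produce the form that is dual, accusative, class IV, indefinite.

ngubahuvcha

Attach case accusative -hu → ngubahu.
Attach noun class class IV -v → ngubahuv.
Attach definiteness indefinite -ch (after consonant 'v') → ngubahuvch.
Attach number dual -a → ngubahuvcha.
Nasal assimilation: no change.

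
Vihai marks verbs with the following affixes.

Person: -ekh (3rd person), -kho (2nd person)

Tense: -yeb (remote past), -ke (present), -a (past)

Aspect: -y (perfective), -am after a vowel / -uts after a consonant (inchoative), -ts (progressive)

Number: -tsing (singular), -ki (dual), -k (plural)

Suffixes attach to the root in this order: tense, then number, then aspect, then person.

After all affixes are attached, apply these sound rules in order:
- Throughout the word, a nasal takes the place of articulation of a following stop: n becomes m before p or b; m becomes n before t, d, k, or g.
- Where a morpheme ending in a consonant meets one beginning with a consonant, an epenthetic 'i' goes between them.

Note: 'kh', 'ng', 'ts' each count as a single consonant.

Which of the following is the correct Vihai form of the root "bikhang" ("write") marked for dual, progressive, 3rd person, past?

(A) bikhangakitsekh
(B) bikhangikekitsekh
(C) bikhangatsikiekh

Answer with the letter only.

Attach tense past -a → bikhanga.
Attach number dual -ki → bikhangaki.
Attach aspect progressive -ts → bikhangakits.
Attach person 3rd person -ekh → bikhangakitsekh.
Nasal assimilation: no change.
Epenthesis: no change.
So the correct form is bikhangakitsekh, option (A).
(C) bikhangatsikiekh is wrong: it has the affixes in the wrong order.
(B) bikhangikekitsekh is wrong: it uses present instead of past for tense.

A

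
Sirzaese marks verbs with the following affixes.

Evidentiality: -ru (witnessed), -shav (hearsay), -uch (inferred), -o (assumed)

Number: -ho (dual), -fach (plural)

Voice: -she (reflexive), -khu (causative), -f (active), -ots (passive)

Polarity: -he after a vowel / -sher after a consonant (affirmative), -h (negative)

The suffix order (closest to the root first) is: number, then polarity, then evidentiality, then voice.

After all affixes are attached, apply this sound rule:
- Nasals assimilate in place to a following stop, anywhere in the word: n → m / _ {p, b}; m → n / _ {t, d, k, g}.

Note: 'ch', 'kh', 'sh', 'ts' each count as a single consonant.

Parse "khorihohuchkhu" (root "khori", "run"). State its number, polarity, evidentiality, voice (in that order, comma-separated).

dual, negative, inferred, causative

Segment: khori-ho-h-uch-khu.
number: -ho → dual.
polarity: -h → negative.
evidentiality: -uch → inferred.
voice: -khu → causative.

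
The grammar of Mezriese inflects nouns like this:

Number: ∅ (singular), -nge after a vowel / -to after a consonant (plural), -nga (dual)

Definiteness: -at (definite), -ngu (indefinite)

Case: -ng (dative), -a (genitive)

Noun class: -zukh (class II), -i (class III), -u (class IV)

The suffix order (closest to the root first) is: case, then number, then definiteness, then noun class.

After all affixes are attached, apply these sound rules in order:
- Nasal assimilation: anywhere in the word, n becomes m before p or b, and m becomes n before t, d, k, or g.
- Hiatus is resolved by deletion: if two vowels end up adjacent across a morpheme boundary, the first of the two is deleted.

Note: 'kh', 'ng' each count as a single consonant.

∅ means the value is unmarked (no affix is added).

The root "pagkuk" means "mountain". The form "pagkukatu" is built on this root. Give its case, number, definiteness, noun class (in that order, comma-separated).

genitive, singular, definite, class IV

Segment: pagkuk-a-at-u.
case: -a → genitive.
number: ∅ → singular.
definiteness: -at → definite.
noun class: -u → class IV.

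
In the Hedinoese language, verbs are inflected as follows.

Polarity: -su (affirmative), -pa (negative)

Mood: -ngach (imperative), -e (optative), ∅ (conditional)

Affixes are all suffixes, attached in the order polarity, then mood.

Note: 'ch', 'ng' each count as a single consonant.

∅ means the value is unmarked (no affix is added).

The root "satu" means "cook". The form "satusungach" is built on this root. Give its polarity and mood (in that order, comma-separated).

affirmative, imperative

Segment: satu-su-ngach.
polarity: -su → affirmative.
mood: -ngach → imperative.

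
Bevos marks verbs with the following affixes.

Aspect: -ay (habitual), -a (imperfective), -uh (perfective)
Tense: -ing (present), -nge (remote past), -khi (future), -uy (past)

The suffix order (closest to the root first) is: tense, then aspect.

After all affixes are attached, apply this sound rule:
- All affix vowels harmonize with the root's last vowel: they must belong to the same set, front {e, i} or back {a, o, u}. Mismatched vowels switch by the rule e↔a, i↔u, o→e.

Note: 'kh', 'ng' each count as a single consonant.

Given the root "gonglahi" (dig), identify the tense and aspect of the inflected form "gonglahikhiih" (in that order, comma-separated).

Segment: gonglahi-khi-uh.
tense: -khi → future.
aspect: -uh → perfective.

future, perfective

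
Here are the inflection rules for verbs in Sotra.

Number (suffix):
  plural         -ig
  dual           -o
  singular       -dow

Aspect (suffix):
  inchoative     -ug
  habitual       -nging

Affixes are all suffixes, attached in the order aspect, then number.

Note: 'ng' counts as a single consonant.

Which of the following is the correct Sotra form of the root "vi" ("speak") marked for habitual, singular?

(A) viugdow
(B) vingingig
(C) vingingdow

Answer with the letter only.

C

Attach aspect habitual -nging → vinging.
Attach number singular -dow → vingingdow.
So the correct form is vingingdow, option (C).
(B) vingingig is wrong: it uses plural instead of singular for number.
(A) viugdow is wrong: it uses inchoative instead of habitual for aspect.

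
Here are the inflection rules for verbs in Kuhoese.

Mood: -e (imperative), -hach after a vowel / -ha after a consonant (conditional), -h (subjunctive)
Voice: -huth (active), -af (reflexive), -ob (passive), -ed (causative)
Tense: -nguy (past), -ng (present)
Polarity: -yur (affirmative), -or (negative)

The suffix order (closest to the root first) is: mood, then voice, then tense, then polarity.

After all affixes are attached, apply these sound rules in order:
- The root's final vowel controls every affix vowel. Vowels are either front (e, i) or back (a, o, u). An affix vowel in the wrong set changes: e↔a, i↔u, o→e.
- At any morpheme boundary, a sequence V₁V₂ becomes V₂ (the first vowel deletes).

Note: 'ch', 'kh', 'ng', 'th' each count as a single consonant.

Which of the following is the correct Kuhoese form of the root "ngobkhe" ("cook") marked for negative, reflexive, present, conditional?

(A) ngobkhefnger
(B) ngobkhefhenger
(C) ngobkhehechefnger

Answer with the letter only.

Attach mood conditional -hach (after vowel 'e') → ngobkhehach.
Attach voice reflexive -af → ngobkhehachaf.
Attach tense present -ng → ngobkhehachafng.
Attach polarity negative -or → ngobkhehachafngor.
Apply vowel harmony: ngobkhehachafngor → ngobkhehechefnger.
Vowel deletion: no change.
So the correct form is ngobkhehechefnger, option (C).
(B) ngobkhefhenger is wrong: it has the affixes in the wrong order.
(A) ngobkhefnger is wrong: it uses imperative instead of conditional for mood.

C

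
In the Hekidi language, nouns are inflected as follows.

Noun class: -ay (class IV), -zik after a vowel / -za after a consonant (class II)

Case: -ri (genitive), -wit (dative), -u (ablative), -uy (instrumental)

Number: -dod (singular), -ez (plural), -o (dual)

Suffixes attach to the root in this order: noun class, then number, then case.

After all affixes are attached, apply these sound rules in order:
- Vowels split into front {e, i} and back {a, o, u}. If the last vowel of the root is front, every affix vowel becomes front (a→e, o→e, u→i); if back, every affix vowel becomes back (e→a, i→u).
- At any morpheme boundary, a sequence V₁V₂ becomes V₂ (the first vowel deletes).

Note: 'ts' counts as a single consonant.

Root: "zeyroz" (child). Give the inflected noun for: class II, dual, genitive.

zeyrozzoru

Attach noun class class II -za (after consonant 'z') → zeyrozza.
Attach number dual -o → zeyrozzao.
Attach case genitive -ri → zeyrozzaori.
Apply vowel harmony: zeyrozzaori → zeyrozzaoru.
Apply vowel deletion: zeyrozzaoru → zeyrozzoru.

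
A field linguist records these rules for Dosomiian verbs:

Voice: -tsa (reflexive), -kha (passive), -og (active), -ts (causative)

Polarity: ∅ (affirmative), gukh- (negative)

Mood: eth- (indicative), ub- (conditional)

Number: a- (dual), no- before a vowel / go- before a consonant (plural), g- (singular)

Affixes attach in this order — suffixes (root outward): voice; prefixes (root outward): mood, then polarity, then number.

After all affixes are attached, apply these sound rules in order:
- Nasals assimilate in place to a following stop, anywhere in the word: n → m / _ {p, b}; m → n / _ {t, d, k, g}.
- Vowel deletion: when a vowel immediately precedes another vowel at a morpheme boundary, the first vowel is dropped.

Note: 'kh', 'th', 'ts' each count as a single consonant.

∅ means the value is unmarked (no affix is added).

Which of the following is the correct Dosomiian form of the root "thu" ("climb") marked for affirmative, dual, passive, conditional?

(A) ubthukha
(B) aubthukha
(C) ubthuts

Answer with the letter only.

Attach voice passive -kha → thukha.
Attach mood conditional ub- → ubthukha.
polarity = affirmative: zero marking, form stays ubthukha.
Attach number dual a- → aubthukha.
Nasal assimilation: no change.
Apply vowel deletion: aubthukha → ubthukha.
So the correct form is ubthukha, option (A).
(C) ubthuts is wrong: it uses causative instead of passive for voice.
(B) aubthukha is wrong: it fails to apply the sound rule(s).

A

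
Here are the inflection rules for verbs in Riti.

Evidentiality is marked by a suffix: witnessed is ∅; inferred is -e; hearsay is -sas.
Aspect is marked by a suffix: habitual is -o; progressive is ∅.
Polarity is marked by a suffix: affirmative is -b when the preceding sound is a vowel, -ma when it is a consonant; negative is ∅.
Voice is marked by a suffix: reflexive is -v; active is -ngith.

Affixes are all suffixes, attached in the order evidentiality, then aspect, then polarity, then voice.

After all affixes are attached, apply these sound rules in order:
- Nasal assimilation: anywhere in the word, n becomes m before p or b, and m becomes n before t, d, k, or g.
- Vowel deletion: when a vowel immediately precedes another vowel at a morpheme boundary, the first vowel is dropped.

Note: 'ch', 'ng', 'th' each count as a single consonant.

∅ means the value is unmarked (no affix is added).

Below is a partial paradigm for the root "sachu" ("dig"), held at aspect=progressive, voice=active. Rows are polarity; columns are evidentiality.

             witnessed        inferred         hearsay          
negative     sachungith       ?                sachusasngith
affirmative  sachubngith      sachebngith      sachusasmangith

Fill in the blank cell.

sachengith

Attach evidentiality inferred -e → sachue.
aspect = progressive: zero marking, form stays sachue.
polarity = negative: zero marking, form stays sachue.
Attach voice active -ngith → sachuengith.
Nasal assimilation: no change.
Apply vowel deletion: sachuengith → sachengith.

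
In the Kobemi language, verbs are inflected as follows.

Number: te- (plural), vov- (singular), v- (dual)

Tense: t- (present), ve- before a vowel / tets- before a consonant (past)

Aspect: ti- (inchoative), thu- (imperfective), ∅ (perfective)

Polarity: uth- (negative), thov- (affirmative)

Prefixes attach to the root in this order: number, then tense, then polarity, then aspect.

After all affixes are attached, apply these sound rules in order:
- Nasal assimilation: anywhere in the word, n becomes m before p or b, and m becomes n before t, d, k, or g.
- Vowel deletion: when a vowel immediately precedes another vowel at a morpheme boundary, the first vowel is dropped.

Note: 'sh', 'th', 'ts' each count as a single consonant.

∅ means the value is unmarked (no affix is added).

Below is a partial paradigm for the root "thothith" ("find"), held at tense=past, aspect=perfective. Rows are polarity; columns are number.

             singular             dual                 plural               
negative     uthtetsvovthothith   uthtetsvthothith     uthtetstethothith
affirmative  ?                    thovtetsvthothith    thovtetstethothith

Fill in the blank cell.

Attach number singular vov- → vovthothith.
Attach tense past tets- (before consonant 'v') → tetsvovthothith.
Attach polarity affirmative thov- → thovtetsvovthothith.
aspect = perfective: zero marking, form stays thovtetsvovthothith.
Nasal assimilation: no change.
Vowel deletion: no change.

thovtetsvovthothith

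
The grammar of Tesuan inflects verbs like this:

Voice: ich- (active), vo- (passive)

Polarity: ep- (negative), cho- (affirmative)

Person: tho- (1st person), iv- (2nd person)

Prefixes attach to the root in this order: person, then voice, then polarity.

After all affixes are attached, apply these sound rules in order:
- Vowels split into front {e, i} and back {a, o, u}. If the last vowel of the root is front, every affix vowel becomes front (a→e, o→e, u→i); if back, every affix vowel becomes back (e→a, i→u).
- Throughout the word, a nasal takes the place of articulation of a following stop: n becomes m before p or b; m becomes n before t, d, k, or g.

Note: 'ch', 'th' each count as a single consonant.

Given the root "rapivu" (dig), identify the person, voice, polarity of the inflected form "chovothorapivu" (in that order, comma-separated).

Segment: cho-vo-tho-rapivu.
person: tho- → 1st person.
voice: vo- → passive.
polarity: cho- → affirmative.

1st person, passive, affirmative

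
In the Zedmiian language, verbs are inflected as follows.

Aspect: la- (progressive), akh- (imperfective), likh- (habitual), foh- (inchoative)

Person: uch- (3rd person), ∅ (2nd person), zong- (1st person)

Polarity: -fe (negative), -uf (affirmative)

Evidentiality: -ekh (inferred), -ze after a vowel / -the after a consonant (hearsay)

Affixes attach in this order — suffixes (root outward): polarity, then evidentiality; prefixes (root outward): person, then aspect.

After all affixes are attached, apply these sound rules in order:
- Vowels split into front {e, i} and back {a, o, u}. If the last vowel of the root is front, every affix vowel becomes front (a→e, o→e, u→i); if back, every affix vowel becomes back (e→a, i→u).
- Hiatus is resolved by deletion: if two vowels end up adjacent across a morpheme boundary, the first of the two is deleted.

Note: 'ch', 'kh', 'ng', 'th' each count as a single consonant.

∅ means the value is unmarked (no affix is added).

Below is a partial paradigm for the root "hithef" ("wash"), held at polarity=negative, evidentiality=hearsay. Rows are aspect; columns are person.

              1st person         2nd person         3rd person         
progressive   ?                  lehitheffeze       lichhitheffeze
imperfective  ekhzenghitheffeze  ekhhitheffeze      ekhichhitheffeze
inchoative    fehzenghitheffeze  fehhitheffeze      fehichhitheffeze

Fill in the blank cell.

lezenghitheffeze

Attach polarity negative -fe → hitheffe.
Attach person 1st person zong- → zonghitheffe.
Attach aspect progressive la- → lazonghitheffe.
Attach evidentiality hearsay -ze (after vowel 'e') → lazonghitheffeze.
Apply vowel harmony: lazonghitheffeze → lezenghitheffeze.
Vowel deletion: no change.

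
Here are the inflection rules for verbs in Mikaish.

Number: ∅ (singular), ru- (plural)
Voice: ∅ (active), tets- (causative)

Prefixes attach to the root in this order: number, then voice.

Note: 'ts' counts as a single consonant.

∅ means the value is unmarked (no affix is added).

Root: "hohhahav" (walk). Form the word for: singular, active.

number = singular: zero marking, form stays hohhahav.
voice = active: zero marking, form stays hohhahav.

hohhahav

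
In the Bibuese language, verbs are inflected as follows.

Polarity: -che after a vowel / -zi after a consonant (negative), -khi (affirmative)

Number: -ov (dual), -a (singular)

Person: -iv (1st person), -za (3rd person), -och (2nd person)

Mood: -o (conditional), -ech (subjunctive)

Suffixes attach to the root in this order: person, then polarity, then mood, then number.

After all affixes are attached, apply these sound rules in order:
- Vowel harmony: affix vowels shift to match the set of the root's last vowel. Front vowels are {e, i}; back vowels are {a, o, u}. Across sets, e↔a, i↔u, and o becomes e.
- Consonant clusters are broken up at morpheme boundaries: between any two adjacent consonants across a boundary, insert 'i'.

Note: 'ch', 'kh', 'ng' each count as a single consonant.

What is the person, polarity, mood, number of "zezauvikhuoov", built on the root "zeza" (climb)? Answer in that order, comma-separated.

Segment: zeza-iv-khi-o-ov.
person: -iv → 1st person.
polarity: -khi → affirmative.
mood: -o → conditional.
number: -ov → dual.

1st person, affirmative, conditional, dual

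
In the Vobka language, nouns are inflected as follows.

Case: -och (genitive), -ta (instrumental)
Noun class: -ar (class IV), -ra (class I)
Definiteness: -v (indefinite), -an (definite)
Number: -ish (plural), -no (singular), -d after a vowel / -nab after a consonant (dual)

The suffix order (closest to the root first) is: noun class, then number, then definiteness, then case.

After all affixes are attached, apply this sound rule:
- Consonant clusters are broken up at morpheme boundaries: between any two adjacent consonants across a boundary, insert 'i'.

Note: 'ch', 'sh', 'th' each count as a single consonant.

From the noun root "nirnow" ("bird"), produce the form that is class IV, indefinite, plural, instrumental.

Attach noun class class IV -ar → nirnowar.
Attach number plural -ish → nirnowarish.
Attach definiteness indefinite -v → nirnowarishv.
Attach case instrumental -ta → nirnowarishvta.
Apply epenthesis: nirnowarishvta → nirnowarishivita.

nirnowarishivita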